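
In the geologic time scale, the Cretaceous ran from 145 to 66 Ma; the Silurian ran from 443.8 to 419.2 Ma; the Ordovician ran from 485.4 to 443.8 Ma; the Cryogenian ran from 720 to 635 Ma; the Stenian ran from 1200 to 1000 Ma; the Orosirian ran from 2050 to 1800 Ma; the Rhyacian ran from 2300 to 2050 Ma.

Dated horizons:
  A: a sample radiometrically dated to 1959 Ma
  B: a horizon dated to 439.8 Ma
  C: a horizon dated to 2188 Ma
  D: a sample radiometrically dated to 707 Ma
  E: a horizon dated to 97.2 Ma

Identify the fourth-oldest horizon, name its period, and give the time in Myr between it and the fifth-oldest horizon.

Sorted oldest-first by Ma: C (2188), A (1959), D (707), B (439.8), E (97.2).
The fourth oldest is B at 439.8 Ma, which lies in 443.8–419.2 Ma: the Silurian.
The fifth oldest is E at 97.2 Ma; separation = |439.8 − 97.2| = 342.6 Myr.

B, in the Silurian; 342.6 million years to E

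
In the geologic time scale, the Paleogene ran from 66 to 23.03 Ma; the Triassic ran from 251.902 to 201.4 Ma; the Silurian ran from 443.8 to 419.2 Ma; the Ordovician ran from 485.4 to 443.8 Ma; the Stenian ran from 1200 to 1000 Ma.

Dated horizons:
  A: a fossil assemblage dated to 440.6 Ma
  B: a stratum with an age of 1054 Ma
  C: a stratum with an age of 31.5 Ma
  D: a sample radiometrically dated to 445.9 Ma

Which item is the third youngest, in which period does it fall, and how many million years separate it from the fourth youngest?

Sorted youngest-first by Ma: C (31.5), A (440.6), D (445.9), B (1054).
The third youngest is D at 445.9 Ma, which lies in 485.4–443.8 Ma: the Ordovician.
The fourth youngest is B at 1054 Ma; separation = |445.9 − 1054| = 608.1 Myr.

D, in the Ordovician; 608.1 million years to B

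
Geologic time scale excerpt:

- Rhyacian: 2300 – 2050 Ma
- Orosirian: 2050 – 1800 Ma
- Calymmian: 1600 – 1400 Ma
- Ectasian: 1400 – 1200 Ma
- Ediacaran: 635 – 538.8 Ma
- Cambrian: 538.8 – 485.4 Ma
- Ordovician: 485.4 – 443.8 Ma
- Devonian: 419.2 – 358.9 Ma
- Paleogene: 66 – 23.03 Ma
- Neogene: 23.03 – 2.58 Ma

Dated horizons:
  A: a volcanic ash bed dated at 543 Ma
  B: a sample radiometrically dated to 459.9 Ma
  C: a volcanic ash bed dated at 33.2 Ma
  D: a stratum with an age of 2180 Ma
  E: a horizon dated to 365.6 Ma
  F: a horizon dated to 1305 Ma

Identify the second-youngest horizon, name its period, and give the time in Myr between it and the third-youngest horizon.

Smaller Ma means younger, so youngest first: C 33.2 < E 365.6 < B 459.9 < A 543 < F 1305 < D 2180.
Counting 2 along gives E (365.6 Ma); the excerpt puts that inside the Devonian, 419.2–358.9 Ma.
Next in line is B (459.9 Ma), and 459.9 − 365.6 = 94.3 Myr.

E, in the Devonian; 94.3 million years to B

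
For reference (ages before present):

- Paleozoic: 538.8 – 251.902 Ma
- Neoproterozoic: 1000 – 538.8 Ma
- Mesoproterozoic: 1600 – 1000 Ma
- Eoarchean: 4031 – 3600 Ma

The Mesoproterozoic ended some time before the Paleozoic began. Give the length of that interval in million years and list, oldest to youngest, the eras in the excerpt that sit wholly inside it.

End of Mesoproterozoic = 1000 Ma; start of Paleozoic = 538.8 Ma.
Gap = 1000 − 538.8 = 461.2 Myr.
Eras wholly inside 1000–538.8 Ma: Neoproterozoic (1000–538.8).

461.2 million years; Neoproterozoic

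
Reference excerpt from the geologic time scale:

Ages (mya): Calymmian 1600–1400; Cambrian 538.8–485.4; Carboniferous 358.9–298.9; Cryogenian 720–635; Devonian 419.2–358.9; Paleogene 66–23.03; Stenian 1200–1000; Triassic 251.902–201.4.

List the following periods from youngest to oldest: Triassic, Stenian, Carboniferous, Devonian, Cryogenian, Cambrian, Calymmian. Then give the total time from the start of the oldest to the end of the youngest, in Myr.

Triassic → Carboniferous → Devonian → Cambrian → Cryogenian → Stenian → Calymmian; total span 1398.6 Myr

From the excerpt: Triassic 251.902–201.4; Stenian 1200–1000; Carboniferous 358.9–298.9; Devonian 419.2–358.9; Cryogenian 720–635; Cambrian 538.8–485.4; Calymmian 1600–1400 (Ma).
Larger Ma is earlier, so the oldest is Calymmian and the youngest is Triassic; youngest to oldest: Triassic, Carboniferous, Devonian, Cambrian, Cryogenian, Stenian, Calymmian.
Oldest start 1600 minus youngest end 201.4 gives 1398.6 Myr overall.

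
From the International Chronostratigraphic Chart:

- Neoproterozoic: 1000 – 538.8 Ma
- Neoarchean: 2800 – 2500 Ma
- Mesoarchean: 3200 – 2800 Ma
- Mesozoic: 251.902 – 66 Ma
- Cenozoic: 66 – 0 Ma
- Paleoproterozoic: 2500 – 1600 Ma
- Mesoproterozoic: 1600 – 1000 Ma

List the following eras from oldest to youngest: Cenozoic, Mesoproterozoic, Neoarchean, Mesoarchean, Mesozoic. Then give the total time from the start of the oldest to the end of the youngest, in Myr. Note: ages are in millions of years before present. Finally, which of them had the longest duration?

Start ages (Ma): Mesoarchean 3200, Neoarchean 2800, Mesoproterozoic 1600, Mesozoic 251.902, Cenozoic 66.
Ordered oldest to youngest: Mesoarchean, Neoarchean, Mesoproterozoic, Mesozoic, Cenozoic.
Span = 3200 − 0 = 3200 Myr.
Durations: Mesoarchean 400, Mesoproterozoic 600, Mesozoic 185.902, Neoarchean 300, Cenozoic 66 → longest is Mesoproterozoic (600 Myr).

Mesoarchean, Neoarchean, Mesoproterozoic, Mesozoic, Cenozoic; total span 3200 Myr; longest is Mesoproterozoic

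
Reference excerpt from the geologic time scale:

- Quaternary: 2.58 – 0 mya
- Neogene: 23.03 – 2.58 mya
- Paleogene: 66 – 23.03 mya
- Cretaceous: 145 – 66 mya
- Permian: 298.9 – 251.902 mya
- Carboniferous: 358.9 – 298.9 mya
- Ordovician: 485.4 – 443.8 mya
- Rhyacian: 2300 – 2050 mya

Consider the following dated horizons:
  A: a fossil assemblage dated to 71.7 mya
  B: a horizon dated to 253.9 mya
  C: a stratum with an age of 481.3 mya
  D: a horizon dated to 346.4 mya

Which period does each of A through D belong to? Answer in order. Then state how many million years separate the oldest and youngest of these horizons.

A — Cretaceous; B — Permian; C — Ordovician; D — Carboniferous; span 409.6 million years

Match each age against the start–end ranges in the excerpt: A = 71.7 Ma → Cretaceous (145–66); B = 253.9 Ma → Permian (298.9–251.902); C = 481.3 Ma → Ordovician (485.4–443.8); D = 346.4 Ma → Carboniferous (358.9–298.9).
The largest age is 481.3 Ma and the smallest is 71.7 Ma; their difference is 409.6 Myr.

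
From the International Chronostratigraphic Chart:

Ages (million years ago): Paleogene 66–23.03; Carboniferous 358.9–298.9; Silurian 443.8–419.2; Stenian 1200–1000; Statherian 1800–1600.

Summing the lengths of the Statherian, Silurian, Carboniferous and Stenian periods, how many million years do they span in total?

484.6 million years

Duration is start − end for each: (1800 − 1600) + (443.8 − 419.2) + (358.9 − 298.9) + (1200 − 1000).
That is 200 + 24.6 + 60 + 200, which totals 484.6 million years.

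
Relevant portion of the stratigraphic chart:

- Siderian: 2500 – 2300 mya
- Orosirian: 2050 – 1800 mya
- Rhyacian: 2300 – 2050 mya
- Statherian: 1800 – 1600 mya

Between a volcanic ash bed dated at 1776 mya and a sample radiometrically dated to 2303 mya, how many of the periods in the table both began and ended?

2303 Ma sits inside the Siderian (2500–2300) and 1776 Ma inside the Statherian (1800–1600); neither of those is wholly between the two dates.
The listed periods lying completely between them are Rhyacian, Orosirian — 2 in all.

2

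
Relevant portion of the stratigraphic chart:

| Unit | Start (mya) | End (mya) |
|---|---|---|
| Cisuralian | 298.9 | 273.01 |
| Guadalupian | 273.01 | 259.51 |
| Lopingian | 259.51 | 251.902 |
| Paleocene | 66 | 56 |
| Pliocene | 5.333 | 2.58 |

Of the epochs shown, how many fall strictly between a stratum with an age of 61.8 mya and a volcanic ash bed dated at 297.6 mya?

2

297.6 Ma sits inside the Cisuralian (298.9–273.01) and 61.8 Ma inside the Paleocene (66–56); neither of those is wholly between the two dates.
The listed epochs lying completely between them are Guadalupian, Lopingian — 2 in all.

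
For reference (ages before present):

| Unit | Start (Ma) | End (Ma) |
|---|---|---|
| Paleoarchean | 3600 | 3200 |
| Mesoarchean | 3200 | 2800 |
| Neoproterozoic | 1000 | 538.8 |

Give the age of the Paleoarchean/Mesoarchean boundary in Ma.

3200 Ma

The Paleoarchean ends and the Mesoarchean begins at 3200 Ma.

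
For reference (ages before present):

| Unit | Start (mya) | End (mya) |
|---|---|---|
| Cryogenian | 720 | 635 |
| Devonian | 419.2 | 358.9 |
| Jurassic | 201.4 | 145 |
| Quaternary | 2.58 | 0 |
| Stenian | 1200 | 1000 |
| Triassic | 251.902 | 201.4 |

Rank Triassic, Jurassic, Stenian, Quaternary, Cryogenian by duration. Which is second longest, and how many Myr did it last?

Start − end for each: Triassic 251.902 − 201.4 = 50.502; Jurassic 201.4 − 145 = 56.4; Stenian 1200 − 1000 = 200; Quaternary 2.58 − 0 = 2.58; Cryogenian 720 − 635 = 85.
Ranking these from longest: Stenian > Cryogenian > Jurassic > Triassic > Quaternary.
Position 2 in that ranking is Cryogenian, which lasted 85 Myr.

Cryogenian, 85 million years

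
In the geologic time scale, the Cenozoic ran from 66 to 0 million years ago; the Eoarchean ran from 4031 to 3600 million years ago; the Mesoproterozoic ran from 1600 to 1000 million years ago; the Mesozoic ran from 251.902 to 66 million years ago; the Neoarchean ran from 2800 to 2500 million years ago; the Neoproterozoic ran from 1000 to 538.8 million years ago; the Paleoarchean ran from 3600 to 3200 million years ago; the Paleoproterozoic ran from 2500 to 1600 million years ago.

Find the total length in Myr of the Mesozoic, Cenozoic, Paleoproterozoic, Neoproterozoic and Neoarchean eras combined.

Duration is start − end for each: (251.902 − 66) + (66 − 0) + (2500 − 1600) + (1000 − 538.8) + (2800 − 2500).
That is 185.902 + 66 + 900 + 461.2 + 300, which totals 1913.102 million years.

1913.102 million years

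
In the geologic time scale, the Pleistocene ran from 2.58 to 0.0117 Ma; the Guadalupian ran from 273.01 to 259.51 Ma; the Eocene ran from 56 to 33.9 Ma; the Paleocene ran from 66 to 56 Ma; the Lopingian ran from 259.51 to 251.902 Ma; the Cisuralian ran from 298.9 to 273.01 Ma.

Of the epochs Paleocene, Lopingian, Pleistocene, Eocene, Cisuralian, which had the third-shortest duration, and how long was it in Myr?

Start − end for each: Paleocene 66 − 56 = 10; Lopingian 259.51 − 251.902 = 7.608; Pleistocene 2.58 − 0.0117 = 2.5683; Eocene 56 − 33.9 = 22.1; Cisuralian 298.9 − 273.01 = 25.89.
Ranking these from shortest: Pleistocene < Lopingian < Paleocene < Eocene < Cisuralian.
Position 3 in that ranking is Paleocene, which lasted 10 Myr.

Paleocene, 10 million years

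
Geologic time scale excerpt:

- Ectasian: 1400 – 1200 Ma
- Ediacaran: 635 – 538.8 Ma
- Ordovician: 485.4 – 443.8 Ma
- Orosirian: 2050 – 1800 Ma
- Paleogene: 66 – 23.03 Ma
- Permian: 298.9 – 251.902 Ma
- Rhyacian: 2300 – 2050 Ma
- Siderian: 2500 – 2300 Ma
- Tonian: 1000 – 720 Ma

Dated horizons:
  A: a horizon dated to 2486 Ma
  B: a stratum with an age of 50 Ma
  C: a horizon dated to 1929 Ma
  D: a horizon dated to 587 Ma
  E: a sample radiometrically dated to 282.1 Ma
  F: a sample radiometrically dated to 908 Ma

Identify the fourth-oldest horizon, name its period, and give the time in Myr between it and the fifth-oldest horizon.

D, in the Ediacaran; 304.9 million years to E

Sorted oldest-first by Ma: A (2486), C (1929), F (908), D (587), E (282.1), B (50).
The fourth oldest is D at 587 Ma, which lies in 635–538.8 Ma: the Ediacaran.
The fifth oldest is E at 282.1 Ma; separation = |587 − 282.1| = 304.9 Myr.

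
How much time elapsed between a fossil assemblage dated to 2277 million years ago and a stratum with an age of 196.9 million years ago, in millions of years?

2277 − 196.9 = 2080.1 million years.

2080.1 million years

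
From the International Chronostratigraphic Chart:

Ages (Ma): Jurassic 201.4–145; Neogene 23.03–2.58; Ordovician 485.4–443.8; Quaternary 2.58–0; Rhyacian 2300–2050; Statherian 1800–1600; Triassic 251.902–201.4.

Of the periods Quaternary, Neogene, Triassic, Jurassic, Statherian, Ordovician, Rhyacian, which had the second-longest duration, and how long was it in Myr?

Start − end for each: Quaternary 2.58 − 0 = 2.58; Neogene 23.03 − 2.58 = 20.45; Triassic 251.902 − 201.4 = 50.502; Jurassic 201.4 − 145 = 56.4; Statherian 1800 − 1600 = 200; Ordovician 485.4 − 443.8 = 41.6; Rhyacian 2300 − 2050 = 250.
Ranking these from longest: Rhyacian > Statherian > Jurassic > Triassic > Ordovician > Neogene > Quaternary.
Position 2 in that ranking is Statherian, which lasted 200 Myr.

Statherian, 200 million years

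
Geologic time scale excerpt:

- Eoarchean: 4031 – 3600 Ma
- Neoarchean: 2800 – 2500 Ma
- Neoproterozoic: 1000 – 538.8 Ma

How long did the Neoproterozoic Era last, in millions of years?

1000 − 538.8 = 461.2 million years.

461.2 million years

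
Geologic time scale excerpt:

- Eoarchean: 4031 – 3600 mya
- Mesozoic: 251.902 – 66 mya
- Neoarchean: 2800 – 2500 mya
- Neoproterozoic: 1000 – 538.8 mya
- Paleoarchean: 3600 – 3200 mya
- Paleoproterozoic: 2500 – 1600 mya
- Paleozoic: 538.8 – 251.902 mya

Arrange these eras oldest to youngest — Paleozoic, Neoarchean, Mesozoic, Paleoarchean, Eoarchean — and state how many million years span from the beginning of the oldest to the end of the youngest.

Start ages (Ma): Eoarchean 4031, Paleoarchean 3600, Neoarchean 2800, Paleozoic 538.8, Mesozoic 251.902.
Ordered oldest to youngest: Eoarchean, Paleoarchean, Neoarchean, Paleozoic, Mesozoic.
Span = 4031 − 66 = 3965 Myr.

Eoarchean, Paleoarchean, Neoarchean, Paleozoic, Mesozoic; total span 3965 Myr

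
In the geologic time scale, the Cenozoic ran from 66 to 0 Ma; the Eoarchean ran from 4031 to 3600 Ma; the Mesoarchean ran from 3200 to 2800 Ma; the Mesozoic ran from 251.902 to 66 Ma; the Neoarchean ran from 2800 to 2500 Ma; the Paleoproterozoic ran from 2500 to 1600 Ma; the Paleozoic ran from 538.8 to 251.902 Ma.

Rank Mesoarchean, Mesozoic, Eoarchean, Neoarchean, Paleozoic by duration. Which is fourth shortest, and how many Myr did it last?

Start − end for each: Mesoarchean 3200 − 2800 = 400; Mesozoic 251.902 − 66 = 185.902; Eoarchean 4031 − 3600 = 431; Neoarchean 2800 − 2500 = 300; Paleozoic 538.8 − 251.902 = 286.898.
Ranking these from shortest: Mesozoic < Paleozoic < Neoarchean < Mesoarchean < Eoarchean.
Position 4 in that ranking is Mesoarchean, which lasted 400 Myr.

Mesoarchean, 400 million years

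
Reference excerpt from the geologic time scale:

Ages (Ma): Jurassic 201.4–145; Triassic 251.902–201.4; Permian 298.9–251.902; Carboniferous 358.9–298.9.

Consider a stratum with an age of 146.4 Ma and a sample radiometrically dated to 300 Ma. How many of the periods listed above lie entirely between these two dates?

2

300 Ma sits inside the Carboniferous (358.9–298.9) and 146.4 Ma inside the Jurassic (201.4–145); neither of those is wholly between the two dates.
The listed periods lying completely between them are Permian, Triassic — 2 in all.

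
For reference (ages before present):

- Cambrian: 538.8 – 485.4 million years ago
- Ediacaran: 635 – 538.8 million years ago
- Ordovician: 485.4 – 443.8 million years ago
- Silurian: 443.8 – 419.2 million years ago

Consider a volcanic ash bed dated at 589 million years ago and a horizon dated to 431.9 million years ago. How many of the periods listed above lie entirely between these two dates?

2

The older date is 589 Ma and the younger is 431.9 Ma.
Periods with start < 589 and end > 431.9 Ma: Cambrian (538.8–485.4), Ordovician (485.4–443.8).
That is 2 complete periods.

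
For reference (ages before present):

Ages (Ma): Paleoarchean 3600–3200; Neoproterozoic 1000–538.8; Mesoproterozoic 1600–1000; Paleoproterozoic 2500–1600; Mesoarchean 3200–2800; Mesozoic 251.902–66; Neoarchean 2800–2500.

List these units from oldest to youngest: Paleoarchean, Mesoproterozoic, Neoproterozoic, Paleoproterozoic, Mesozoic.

The oldest of these is Paleoarchean (starts 3600 Ma) and the youngest is Mesozoic (ends 66 Ma).
In between, by decreasing start age: Paleoproterozoic (2500), Mesoproterozoic (1600), Neoproterozoic (1000).

Paleoarchean → Paleoproterozoic → Mesoproterozoic → Neoproterozoic → Mesozoic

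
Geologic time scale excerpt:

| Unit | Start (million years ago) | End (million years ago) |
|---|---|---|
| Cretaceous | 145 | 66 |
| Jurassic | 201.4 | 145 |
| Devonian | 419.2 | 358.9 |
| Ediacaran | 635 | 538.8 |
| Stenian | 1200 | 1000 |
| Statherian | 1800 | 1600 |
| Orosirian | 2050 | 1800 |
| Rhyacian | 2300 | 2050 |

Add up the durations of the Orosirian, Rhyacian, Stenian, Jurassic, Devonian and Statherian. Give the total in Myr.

Each duration: Orosirian = 250; Rhyacian = 250; Stenian = 200; Jurassic = 56.4; Devonian = 60.3; Statherian = 200.
Sum: 250 + 250 + 200 + 56.4 + 60.3 + 200 = 1016.7 Myr.

1016.7 million years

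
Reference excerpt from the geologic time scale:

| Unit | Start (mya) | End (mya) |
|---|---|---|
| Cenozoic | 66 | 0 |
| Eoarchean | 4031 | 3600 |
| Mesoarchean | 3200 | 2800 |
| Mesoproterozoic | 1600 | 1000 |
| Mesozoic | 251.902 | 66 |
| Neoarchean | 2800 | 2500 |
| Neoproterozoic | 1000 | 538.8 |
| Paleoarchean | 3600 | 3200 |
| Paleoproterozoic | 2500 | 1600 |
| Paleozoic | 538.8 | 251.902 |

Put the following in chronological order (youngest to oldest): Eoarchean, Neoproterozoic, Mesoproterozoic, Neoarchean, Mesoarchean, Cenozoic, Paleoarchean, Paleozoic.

Cenozoic, Paleozoic, Neoproterozoic, Mesoproterozoic, Neoarchean, Mesoarchean, Paleoarchean, Eoarchean

Read off each span (Ma): Eoarchean 4031–3600; Neoproterozoic 1000–538.8; Mesoproterozoic 1600–1000; Neoarchean 2800–2500; Mesoarchean 3200–2800; Cenozoic 66–0; Paleoarchean 3600–3200; Paleozoic 538.8–251.902.
Larger Ma is older, so oldest→youngest is Eoarchean, Paleoarchean, Mesoarchean, Neoarchean, Mesoproterozoic, Neoproterozoic, Paleozoic, Cenozoic; reverse it for youngest→oldest.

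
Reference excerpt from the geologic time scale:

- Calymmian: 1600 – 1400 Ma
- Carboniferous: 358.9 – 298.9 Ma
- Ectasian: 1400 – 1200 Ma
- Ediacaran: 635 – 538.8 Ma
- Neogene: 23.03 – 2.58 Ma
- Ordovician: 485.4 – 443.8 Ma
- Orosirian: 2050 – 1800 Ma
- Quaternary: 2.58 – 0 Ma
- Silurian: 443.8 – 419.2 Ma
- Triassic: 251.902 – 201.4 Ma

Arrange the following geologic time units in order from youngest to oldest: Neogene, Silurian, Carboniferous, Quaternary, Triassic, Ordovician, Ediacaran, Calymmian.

Quaternary → Neogene → Triassic → Carboniferous → Silurian → Ordovician → Ediacaran → Calymmian

Sorting by start age (ascending Ma, since larger Ma = older): Quaternary began 2.58, Neogene began 23.03, Triassic began 251.902, Carboniferous began 358.9, Silurian began 443.8, Ordovician began 485.4, Ediacaran began 635, Calymmian began 1600.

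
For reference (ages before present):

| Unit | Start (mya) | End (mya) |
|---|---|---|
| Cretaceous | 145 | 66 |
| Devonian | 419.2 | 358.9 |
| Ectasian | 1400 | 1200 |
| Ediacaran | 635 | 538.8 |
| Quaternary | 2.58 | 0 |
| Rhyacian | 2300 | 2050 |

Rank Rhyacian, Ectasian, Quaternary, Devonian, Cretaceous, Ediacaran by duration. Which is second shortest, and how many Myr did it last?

Devonian, 60.3 million years

Durations: Rhyacian 250; Ectasian 200; Quaternary 2.58; Devonian 60.3; Cretaceous 79; Ediacaran 96.2 Myr.
Sorted shortest-first: Quaternary (2.58), Devonian (60.3), Cretaceous (79), Ediacaran (96.2), Ectasian (200), Rhyacian (250).
The second shortest is Devonian at 60.3 Myr.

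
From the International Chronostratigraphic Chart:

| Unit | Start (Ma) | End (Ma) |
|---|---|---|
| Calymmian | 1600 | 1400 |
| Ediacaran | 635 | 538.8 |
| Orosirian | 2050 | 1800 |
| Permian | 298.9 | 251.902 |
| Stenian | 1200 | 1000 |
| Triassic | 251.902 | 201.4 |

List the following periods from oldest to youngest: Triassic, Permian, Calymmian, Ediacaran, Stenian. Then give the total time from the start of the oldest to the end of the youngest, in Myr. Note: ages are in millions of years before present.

Calymmian → Stenian → Ediacaran → Permian → Triassic; total span 1398.6 Myr

Start ages (Ma): Calymmian 1600, Stenian 1200, Ediacaran 635, Permian 298.9, Triassic 251.902.
Ordered oldest to youngest: Calymmian, Stenian, Ediacaran, Permian, Triassic.
Span = 1600 − 201.4 = 1398.6 Myr.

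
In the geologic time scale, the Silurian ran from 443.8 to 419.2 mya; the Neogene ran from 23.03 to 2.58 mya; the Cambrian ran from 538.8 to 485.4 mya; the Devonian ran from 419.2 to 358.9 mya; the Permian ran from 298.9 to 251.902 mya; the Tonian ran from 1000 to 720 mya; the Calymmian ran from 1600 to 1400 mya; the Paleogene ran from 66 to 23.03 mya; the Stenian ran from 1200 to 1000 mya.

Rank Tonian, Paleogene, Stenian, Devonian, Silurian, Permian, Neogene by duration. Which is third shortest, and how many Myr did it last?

Paleogene, 42.97 million years

Durations: Tonian 280; Paleogene 42.97; Stenian 200; Devonian 60.3; Silurian 24.6; Permian 46.998; Neogene 20.45 Myr.
Sorted shortest-first: Neogene (20.45), Silurian (24.6), Paleogene (42.97), Permian (46.998), Devonian (60.3), Stenian (200), Tonian (280).
The third shortest is Paleogene at 42.97 Myr.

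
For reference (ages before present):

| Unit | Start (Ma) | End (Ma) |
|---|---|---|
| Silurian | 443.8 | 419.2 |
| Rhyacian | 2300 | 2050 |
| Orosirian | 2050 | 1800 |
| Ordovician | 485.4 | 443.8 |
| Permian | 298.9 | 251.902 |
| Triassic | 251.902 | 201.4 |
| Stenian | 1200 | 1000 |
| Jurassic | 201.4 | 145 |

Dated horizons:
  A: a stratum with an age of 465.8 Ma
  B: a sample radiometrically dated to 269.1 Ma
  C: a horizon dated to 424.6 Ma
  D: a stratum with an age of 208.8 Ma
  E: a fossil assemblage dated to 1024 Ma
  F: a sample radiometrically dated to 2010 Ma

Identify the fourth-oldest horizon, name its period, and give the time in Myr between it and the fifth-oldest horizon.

C, in the Silurian; 155.5 million years to B

Sorted oldest-first by Ma: F (2010), E (1024), A (465.8), C (424.6), B (269.1), D (208.8).
The fourth oldest is C at 424.6 Ma, which lies in 443.8–419.2 Ma: the Silurian.
The fifth oldest is B at 269.1 Ma; separation = |424.6 − 269.1| = 155.5 Myr.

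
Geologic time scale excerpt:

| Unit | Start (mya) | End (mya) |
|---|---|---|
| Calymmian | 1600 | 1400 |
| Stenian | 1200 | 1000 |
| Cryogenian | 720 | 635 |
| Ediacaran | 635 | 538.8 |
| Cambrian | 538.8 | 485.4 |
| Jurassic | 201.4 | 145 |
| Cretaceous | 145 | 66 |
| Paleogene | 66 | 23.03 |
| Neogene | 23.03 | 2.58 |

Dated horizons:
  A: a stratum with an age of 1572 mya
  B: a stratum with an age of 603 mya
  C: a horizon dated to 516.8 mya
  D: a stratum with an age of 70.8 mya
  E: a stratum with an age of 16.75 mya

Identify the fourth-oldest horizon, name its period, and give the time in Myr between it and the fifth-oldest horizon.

Larger Ma means older, so oldest first: A 1572 > B 603 > C 516.8 > D 70.8 > E 16.75.
Counting 4 along gives D (70.8 Ma); the excerpt puts that inside the Cretaceous, 145–66 Ma.
Next in line is E (16.75 Ma), and 70.8 − 16.75 = 54.05 Myr.

D, in the Cretaceous; 54.05 million years to E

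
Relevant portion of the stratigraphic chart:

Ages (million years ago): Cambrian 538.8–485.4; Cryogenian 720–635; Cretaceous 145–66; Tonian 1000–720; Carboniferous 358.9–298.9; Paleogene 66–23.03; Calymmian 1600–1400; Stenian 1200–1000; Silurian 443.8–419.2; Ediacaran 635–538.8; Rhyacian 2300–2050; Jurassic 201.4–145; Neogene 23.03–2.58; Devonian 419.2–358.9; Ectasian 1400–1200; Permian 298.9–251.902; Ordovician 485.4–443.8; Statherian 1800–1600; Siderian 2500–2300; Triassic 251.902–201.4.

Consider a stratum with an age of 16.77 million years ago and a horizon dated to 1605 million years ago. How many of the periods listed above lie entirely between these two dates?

16

The older date is 1605 Ma and the younger is 16.77 Ma.
Periods with start < 1605 and end > 16.77 Ma: Calymmian (1600–1400), Ectasian (1400–1200), Stenian (1200–1000), Tonian (1000–720), Cryogenian (720–635), Ediacaran (635–538.8), Cambrian (538.8–485.4), Ordovician (485.4–443.8), Silurian (443.8–419.2), Devonian (419.2–358.9), Carboniferous (358.9–298.9), Permian (298.9–251.902), Triassic (251.902–201.4), Jurassic (201.4–145), Cretaceous (145–66), Paleogene (66–23.03).
That is 16 complete periods.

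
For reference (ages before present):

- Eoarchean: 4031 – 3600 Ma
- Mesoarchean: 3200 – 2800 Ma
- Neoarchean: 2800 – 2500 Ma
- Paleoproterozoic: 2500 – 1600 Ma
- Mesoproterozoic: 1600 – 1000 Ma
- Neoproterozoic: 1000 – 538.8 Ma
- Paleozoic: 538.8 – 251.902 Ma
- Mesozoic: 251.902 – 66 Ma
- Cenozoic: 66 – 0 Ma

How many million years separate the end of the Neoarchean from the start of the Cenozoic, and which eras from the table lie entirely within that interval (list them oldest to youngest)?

End of Neoarchean = 2500 Ma; start of Cenozoic = 66 Ma.
Gap = 2500 − 66 = 2434 Myr.
Eras wholly inside 2500–66 Ma: Paleoproterozoic (2500–1600), Mesoproterozoic (1600–1000), Neoproterozoic (1000–538.8), Paleozoic (538.8–251.902), Mesozoic (251.902–66).

2434 million years; Paleoproterozoic, Mesoproterozoic, Neoproterozoic, Paleozoic, Mesozoic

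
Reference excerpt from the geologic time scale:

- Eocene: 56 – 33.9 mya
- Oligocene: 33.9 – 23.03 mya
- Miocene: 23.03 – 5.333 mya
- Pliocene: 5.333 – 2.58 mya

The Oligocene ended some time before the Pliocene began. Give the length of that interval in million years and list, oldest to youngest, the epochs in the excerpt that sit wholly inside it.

17.697 million years; Miocene

The Oligocene closes at 23.03 Ma and the Pliocene opens at 5.333 Ma, so the interval is 23.03 − 5.333 = 17.697 Myr.
An epoch fits inside if it starts at or after 23.03 Ma and ends at or before 5.333 Ma; oldest first that gives Miocene.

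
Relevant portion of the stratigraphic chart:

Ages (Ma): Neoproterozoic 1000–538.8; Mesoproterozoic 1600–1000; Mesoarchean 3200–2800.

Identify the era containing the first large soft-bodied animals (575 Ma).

Neoproterozoic

575 Ma lies between 1000 and 538.8 Ma, so it falls in the Neoproterozoic.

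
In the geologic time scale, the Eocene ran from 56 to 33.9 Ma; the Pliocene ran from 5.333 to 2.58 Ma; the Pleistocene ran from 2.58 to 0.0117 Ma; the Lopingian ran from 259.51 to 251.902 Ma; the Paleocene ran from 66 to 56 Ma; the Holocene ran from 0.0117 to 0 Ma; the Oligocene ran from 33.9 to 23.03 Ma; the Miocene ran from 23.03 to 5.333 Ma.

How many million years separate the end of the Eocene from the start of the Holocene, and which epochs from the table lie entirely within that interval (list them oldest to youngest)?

33.8883 million years; Oligocene, Miocene, Pliocene, Pleistocene

End of Eocene = 33.9 Ma; start of Holocene = 0.0117 Ma.
Gap = 33.9 − 0.0117 = 33.8883 Myr.
Epochs wholly inside 33.9–0.0117 Ma: Oligocene (33.9–23.03), Miocene (23.03–5.333), Pliocene (5.333–2.58), Pleistocene (2.58–0.0117).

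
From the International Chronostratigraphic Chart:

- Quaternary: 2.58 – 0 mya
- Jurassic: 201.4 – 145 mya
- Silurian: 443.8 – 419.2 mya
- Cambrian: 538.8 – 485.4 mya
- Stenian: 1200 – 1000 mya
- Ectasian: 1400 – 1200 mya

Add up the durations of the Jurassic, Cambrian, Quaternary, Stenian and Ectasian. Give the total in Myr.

512.38 million years

Each duration: Jurassic = 56.4; Cambrian = 53.4; Quaternary = 2.58; Stenian = 200; Ectasian = 200.
Sum: 56.4 + 53.4 + 2.58 + 200 + 200 = 512.38 Myr.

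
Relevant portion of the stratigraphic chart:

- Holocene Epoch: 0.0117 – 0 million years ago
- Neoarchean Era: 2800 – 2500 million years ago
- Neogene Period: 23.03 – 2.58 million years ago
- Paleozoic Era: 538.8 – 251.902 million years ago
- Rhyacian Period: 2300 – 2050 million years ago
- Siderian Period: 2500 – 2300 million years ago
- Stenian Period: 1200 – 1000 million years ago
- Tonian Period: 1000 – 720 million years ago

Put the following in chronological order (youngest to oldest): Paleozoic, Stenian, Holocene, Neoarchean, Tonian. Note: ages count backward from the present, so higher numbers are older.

Holocene, Paleozoic, Tonian, Stenian, Neoarchean

Read off each span (Ma): Paleozoic 538.8–251.902; Stenian 1200–1000; Holocene 0.0117–0; Neoarchean 2800–2500; Tonian 1000–720.
Larger Ma is older, so oldest→youngest is Neoarchean, Stenian, Tonian, Paleozoic, Holocene; reverse it for youngest→oldest.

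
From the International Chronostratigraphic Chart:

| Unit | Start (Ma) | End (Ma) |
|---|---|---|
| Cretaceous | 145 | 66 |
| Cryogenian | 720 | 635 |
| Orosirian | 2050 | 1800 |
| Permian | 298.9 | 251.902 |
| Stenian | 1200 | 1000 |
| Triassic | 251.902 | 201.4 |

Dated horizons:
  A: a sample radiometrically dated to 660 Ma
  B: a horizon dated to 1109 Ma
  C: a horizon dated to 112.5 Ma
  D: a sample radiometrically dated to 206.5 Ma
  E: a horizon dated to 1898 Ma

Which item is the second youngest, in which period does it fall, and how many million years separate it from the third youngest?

Smaller Ma means younger, so youngest first: C 112.5 < D 206.5 < A 660 < B 1109 < E 1898.
Counting 2 along gives D (206.5 Ma); the excerpt puts that inside the Triassic, 251.902–201.4 Ma.
Next in line is A (660 Ma), and 660 − 206.5 = 453.5 Myr.

D, in the Triassic; 453.5 million years to A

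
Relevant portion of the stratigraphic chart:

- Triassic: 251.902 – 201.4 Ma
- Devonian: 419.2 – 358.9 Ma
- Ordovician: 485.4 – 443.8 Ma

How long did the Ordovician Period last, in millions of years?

485.4 − 443.8 = 41.6 million years.

41.6 million years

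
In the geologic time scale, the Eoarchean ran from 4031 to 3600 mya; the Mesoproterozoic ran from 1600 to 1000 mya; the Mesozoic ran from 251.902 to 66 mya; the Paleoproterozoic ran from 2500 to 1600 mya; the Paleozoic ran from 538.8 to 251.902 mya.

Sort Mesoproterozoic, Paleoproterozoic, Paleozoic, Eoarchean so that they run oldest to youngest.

Eoarchean, then Paleoproterozoic, then Mesoproterozoic, then Paleozoic

Sorting by start age (descending Ma, since larger Ma = older): Eoarchean began 4031, Paleoproterozoic began 2500, Mesoproterozoic began 1600, Paleozoic began 538.8.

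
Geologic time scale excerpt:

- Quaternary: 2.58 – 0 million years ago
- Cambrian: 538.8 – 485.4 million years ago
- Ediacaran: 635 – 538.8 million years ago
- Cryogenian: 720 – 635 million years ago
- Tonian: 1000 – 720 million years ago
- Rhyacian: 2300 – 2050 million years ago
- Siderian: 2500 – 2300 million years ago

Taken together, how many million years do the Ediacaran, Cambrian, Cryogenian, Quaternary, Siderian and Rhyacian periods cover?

687.18 million years

Duration is start − end for each: (635 − 538.8) + (538.8 − 485.4) + (720 − 635) + (2.58 − 0) + (2500 − 2300) + (2300 − 2050).
That is 96.2 + 53.4 + 85 + 2.58 + 200 + 250, which totals 687.18 million years.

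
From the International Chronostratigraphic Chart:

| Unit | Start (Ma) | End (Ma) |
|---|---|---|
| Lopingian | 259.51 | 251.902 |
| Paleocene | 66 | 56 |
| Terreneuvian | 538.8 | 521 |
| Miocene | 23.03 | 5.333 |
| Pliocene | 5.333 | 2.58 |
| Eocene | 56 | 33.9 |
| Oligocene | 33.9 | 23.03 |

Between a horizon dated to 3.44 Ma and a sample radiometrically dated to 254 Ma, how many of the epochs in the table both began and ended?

4

254 Ma sits inside the Lopingian (259.51–251.902) and 3.44 Ma inside the Pliocene (5.333–2.58); neither of those is wholly between the two dates.
The listed epochs lying completely between them are Paleocene, Eocene, Oligocene, Miocene — 4 in all.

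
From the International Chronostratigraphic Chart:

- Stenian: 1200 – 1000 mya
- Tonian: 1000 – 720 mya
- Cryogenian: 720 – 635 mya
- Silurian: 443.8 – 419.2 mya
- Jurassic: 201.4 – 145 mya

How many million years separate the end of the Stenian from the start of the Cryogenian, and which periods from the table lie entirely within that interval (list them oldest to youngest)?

End of Stenian = 1000 Ma; start of Cryogenian = 720 Ma.
Gap = 1000 − 720 = 280 Myr.
Periods wholly inside 1000–720 Ma: Tonian (1000–720).

280 million years; Tonian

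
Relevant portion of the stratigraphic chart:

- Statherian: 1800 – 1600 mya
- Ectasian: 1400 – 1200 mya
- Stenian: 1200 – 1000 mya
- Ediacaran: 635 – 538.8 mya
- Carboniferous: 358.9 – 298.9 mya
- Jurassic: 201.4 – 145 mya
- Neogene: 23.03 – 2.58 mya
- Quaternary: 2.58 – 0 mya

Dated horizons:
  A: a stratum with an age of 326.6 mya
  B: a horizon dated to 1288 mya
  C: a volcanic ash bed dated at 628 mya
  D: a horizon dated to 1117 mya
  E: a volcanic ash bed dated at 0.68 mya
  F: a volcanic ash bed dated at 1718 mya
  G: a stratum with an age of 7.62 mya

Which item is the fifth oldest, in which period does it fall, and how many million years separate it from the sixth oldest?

A, in the Carboniferous; 318.98 million years to G

Sorted oldest-first by Ma: F (1718), B (1288), D (1117), C (628), A (326.6), G (7.62), E (0.68).
The fifth oldest is A at 326.6 Ma, which lies in 358.9–298.9 Ma: the Carboniferous.
The sixth oldest is G at 7.62 Ma; separation = |326.6 − 7.62| = 318.98 Myr.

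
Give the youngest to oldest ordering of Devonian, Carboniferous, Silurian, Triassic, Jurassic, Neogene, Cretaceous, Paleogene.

Neogene, Paleogene, Cretaceous, Jurassic, Triassic, Carboniferous, Devonian, Silurian

Group by era (each group listed oldest first) — Paleozoic: Silurian, Devonian, Carboniferous; Mesozoic: Triassic, Jurassic, Cretaceous; Cenozoic: Paleogene, Neogene. The eras run Paleozoic → Mesozoic → Cenozoic. Concatenating the groups in that era order and then reversing gives youngest to oldest.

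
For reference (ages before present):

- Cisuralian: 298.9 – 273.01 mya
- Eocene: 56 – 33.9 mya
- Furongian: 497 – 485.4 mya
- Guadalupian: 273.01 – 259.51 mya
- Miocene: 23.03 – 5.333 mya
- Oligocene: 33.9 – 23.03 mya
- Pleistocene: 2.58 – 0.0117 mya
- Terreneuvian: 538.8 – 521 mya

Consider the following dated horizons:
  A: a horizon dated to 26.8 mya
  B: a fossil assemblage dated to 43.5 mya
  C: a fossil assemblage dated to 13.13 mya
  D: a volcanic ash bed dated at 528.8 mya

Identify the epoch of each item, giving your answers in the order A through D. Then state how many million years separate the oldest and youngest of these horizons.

A — Oligocene; B — Eocene; C — Miocene; D — Terreneuvian; span 515.67 million years

A: 26.8 Ma lies in 33.9–23.03 Ma, so Oligocene.
B: 43.5 Ma lies in 56–33.9 Ma, so Eocene.
C: 13.13 Ma lies in 23.03–5.333 Ma, so Miocene.
D: 528.8 Ma lies in 538.8–521 Ma, so Terreneuvian.
Oldest = 528.8 Ma, youngest = 13.13 Ma → span 515.67 Myr.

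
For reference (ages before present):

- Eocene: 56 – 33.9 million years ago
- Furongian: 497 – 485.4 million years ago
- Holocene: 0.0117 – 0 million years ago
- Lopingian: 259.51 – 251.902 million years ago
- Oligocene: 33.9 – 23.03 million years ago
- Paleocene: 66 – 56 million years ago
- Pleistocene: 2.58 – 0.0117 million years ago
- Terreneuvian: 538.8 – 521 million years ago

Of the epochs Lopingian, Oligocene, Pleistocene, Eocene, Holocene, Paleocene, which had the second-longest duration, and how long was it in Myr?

Durations: Lopingian 7.608; Oligocene 10.87; Pleistocene 2.5683; Eocene 22.1; Holocene 0.0117; Paleocene 10 Myr.
Sorted longest-first: Eocene (22.1), Oligocene (10.87), Paleocene (10), Lopingian (7.608), Pleistocene (2.5683), Holocene (0.0117).
The second longest is Oligocene at 10.87 Myr.

Oligocene, 10.87 million years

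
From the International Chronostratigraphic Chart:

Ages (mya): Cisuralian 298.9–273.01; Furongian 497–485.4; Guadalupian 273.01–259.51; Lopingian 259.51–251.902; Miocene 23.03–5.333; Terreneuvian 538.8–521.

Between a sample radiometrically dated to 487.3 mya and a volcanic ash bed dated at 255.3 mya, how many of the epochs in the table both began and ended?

2

The older date is 487.3 Ma and the younger is 255.3 Ma.
Epochs with start < 487.3 and end > 255.3 Ma: Cisuralian (298.9–273.01), Guadalupian (273.01–259.51).
That is 2 complete epochs.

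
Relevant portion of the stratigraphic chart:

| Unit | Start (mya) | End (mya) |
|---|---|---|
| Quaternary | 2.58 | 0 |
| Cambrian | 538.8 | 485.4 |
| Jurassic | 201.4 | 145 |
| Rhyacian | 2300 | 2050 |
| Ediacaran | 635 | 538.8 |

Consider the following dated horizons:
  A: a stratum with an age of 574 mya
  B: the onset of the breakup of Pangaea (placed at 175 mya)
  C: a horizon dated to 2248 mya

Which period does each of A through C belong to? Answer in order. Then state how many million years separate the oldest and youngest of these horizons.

A — Ediacaran; B — Jurassic; C — Rhyacian; span 2073 million years

A: 574 Ma lies in 635–538.8 Ma, so Ediacaran.
B: 175 Ma lies in 201.4–145 Ma, so Jurassic.
C: 2248 Ma lies in 2300–2050 Ma, so Rhyacian.
Oldest = 2248 Ma, youngest = 175 Ma → span 2073 Myr.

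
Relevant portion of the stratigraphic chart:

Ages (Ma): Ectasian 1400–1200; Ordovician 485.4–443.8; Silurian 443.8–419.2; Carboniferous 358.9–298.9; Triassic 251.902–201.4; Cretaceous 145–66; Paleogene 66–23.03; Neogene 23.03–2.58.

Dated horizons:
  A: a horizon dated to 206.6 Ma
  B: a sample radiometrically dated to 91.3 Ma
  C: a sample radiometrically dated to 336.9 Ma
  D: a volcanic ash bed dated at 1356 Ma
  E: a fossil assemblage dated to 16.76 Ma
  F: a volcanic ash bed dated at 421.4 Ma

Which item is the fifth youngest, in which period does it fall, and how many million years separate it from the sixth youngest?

Smaller Ma means younger, so youngest first: E 16.76 < B 91.3 < A 206.6 < C 336.9 < F 421.4 < D 1356.
Counting 5 along gives F (421.4 Ma); the excerpt puts that inside the Silurian, 443.8–419.2 Ma.
Next in line is D (1356 Ma), and 1356 − 421.4 = 934.6 Myr.

F, in the Silurian; 934.6 million years to D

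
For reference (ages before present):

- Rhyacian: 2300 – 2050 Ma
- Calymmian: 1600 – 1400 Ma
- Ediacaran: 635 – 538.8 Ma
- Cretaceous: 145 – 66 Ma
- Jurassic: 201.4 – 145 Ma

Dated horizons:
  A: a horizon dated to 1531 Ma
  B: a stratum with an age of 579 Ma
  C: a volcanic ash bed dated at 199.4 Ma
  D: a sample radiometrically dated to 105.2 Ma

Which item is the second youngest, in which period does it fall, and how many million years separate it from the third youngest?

Smaller Ma means younger, so youngest first: D 105.2 < C 199.4 < B 579 < A 1531.
Counting 2 along gives C (199.4 Ma); the excerpt puts that inside the Jurassic, 201.4–145 Ma.
Next in line is B (579 Ma), and 579 − 199.4 = 379.6 Myr.

C, in the Jurassic; 379.6 million years to B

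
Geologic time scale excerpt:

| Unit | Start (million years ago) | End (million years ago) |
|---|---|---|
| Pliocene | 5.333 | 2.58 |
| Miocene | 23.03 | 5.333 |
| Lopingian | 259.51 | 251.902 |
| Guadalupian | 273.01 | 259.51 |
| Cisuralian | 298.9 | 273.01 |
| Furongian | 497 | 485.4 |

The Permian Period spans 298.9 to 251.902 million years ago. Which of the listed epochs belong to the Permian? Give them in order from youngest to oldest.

Epochs with both bounds inside 298.9–251.902 Ma: Lopingian (259.51–251.902), Guadalupian (273.01–259.51), Cisuralian (298.9–273.01).

Lopingian, Guadalupian, Cisuralian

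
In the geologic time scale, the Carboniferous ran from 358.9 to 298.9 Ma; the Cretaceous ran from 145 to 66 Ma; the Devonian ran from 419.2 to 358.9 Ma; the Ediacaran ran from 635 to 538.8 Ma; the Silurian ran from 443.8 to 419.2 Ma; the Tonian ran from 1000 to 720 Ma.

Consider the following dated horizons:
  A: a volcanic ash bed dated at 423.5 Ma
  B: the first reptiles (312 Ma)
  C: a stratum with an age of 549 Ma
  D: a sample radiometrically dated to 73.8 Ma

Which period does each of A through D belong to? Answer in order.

A: 423.5 Ma lies in 443.8–419.2 Ma, so Silurian.
B: 312 Ma lies in 358.9–298.9 Ma, so Carboniferous.
C: 549 Ma lies in 635–538.8 Ma, so Ediacaran.
D: 73.8 Ma lies in 145–66 Ma, so Cretaceous.

A — Silurian; B — Carboniferous; C — Ediacaran; D — Cretaceous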